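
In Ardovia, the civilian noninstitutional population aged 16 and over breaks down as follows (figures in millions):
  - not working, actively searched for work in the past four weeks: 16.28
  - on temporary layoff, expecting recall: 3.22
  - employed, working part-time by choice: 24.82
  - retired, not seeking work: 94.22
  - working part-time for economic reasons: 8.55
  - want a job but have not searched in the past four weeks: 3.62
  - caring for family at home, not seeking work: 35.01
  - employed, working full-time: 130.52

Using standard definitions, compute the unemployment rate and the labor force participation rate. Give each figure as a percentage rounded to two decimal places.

Unemployment rate ≈ 10.63%; labor force participation rate ≈ 57.99%.

Employed = 24.82 + 8.55 + 130.52 = 163.89 million (anyone who worked, including part-time for economic reasons, counts as employed).
Unemployed = 16.28 + 3.22 = 19.50 million (jobless and actively searching, or on temporary layoff).
Labor force = 163.89 + 19.50 = 183.39 million.
Not in labor force = 94.22 + 3.62 + 35.01 = 132.85 million (those not working and not actively searching are outside the labor force — including those who want a job but have given up searching).
Civilian working-age population = 183.39 + 132.85 = 316.24 million.
Unemployment rate = 19.50 / 183.39 = 10.63%.
Labor force participation rate = 183.39 / 316.24 = 57.99%.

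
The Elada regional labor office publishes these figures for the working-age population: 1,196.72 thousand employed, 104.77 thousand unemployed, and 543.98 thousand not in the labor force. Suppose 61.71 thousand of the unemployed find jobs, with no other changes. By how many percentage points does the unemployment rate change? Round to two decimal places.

The unemployment rate changes by −4.74 percentage points.

Initially, labor force = 1,196.72 + 104.77 = 1,301.49 thousand, so u = 104.77/1,301.49 = 8.05%.
After the change, unemployed falls and employed rises by 61.71; labor force unchanged → E = 1,258.43, U = 43.06, labor force = 1,301.49 thousand.
New unemployment rate = 43.06 / 1,301.49 = 3.31%.
Change = 3.31% − 8.05% = −4.74 percentage points.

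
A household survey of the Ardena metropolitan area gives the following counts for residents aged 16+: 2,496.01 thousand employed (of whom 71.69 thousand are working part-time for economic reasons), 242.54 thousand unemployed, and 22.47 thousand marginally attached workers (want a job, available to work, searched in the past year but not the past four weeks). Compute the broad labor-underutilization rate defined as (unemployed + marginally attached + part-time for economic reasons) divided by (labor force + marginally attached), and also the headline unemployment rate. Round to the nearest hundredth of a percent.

Labor force = 2,496.01 + 242.54 = 2,738.55 thousand.
Numerator = 242.54 + 22.47 + 71.69 = 336.70 thousand.
Denominator = 2,738.55 + 22.47 = 2,761.02 thousand.
Broad rate = 336.70 / 2,761.02 = 12.19%.
Headline unemployment rate = 242.54 / 2,738.55 = 8.86%.

Broad underutilization rate ≈ 12.19%; headline unemployment rate ≈ 8.86%.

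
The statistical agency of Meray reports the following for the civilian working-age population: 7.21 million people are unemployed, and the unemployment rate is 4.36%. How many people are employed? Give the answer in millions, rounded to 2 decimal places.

Labor force = U / u = 7.21 / 0.0436 ≈ 165.37 million.
Employed = labor force − unemployed = 165.37 − 7.21 = 158.16 million.

About 158.16 million are employed.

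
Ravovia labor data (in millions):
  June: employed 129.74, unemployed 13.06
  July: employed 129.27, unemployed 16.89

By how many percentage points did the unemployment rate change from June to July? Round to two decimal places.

June: labor force = 129.74 + 13.06 = 142.80; u = 13.06/142.80 = 9.15%.
July: labor force = 129.27 + 16.89 = 146.16; u = 16.89/146.16 = 11.56%.
Change = 11.56% − 9.15% = +2.41 pp.

The unemployment rate changed by +2.41 percentage points.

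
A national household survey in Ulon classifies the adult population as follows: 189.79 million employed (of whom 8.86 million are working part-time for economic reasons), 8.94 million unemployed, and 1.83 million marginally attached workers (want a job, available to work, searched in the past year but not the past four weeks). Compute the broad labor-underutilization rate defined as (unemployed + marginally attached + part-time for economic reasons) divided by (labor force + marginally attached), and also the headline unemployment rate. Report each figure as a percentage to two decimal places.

Labor force = 189.79 + 8.94 = 198.73 million.
Numerator = 8.94 + 1.83 + 8.86 = 19.63 million.
Denominator = 198.73 + 1.83 = 200.56 million.
Broad rate = 19.63 / 200.56 = 9.79%.
Headline unemployment rate = 8.94 / 198.73 = 4.50%.

Broad underutilization rate ≈ 9.79%; headline unemployment rate ≈ 4.50%.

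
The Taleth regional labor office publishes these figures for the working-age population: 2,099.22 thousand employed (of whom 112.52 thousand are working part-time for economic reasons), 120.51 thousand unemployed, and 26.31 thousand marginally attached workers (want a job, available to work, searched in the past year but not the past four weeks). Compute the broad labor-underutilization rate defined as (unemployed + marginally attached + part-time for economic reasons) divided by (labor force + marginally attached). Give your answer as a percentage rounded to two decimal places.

Broad underutilization rate ≈ 11.55%.

Labor force = 2,099.22 + 120.51 = 2,219.73 thousand.
Numerator = 120.51 + 26.31 + 112.52 = 259.34 thousand.
Denominator = 2,219.73 + 26.31 = 2,246.04 thousand.
Broad rate = 259.34 / 2,246.04 = 11.55%.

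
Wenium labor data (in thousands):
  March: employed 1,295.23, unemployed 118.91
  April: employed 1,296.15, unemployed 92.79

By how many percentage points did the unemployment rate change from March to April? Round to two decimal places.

The unemployment rate changed by −1.73 percentage points.

March: labor force = 1,295.23 + 118.91 = 1,414.14; u = 118.91/1,414.14 = 8.41%.
April: labor force = 1,296.15 + 92.79 = 1,388.94; u = 92.79/1,388.94 = 6.68%.
Change = 6.68% − 8.41% = −1.73 pp.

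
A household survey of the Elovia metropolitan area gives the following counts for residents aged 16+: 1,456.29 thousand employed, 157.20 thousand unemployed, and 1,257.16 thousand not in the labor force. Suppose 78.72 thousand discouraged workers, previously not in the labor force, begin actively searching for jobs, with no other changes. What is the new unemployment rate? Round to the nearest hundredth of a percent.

Initially, labor force = 1,456.29 + 157.20 = 1,613.49 thousand, so u = 157.20/1,613.49 = 9.74%.
After the change, unemployed and labor force both rise by 78.72 → E = 1,456.29, U = 235.92, labor force = 1,692.21 thousand.
New unemployment rate = 235.92 / 1,692.21 = 13.94%.

New unemployment rate ≈ 13.94%.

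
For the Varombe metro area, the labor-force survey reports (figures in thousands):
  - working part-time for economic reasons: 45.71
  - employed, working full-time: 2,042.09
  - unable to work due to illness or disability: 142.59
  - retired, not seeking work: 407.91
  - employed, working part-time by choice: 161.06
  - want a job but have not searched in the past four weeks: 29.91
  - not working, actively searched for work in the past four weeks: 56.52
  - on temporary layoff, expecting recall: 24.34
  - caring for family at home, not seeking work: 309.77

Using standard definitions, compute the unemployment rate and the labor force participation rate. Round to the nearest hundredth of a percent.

Unemployment rate ≈ 3.47%; labor force participation rate ≈ 72.35%.

Employed = 45.71 + 2,042.09 + 161.06 = 2,248.86 thousand (anyone who worked, including part-time for economic reasons, counts as employed).
Unemployed = 56.52 + 24.34 = 80.86 thousand (jobless and actively searching, or on temporary layoff).
Labor force = 2,248.86 + 80.86 = 2,329.72 thousand.
Not in labor force = 142.59 + 407.91 + 29.91 + 309.77 = 890.18 thousand (those not working and not actively searching are outside the labor force — including those who want a job but have given up searching).
Civilian working-age population = 2,329.72 + 890.18 = 3,219.90 thousand.
Unemployment rate = 80.86 / 2,329.72 = 3.47%.
Labor force participation rate = 2,329.72 / 3,219.90 = 72.35%.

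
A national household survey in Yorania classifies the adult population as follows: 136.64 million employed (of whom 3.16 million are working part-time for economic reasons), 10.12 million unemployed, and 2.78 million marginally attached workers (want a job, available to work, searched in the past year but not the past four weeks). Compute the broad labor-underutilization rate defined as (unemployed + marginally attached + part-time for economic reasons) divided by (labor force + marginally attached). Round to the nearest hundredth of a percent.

Broad underutilization rate ≈ 10.74%.

Labor force = 136.64 + 10.12 = 146.76 million.
Numerator = 10.12 + 2.78 + 3.16 = 16.06 million.
Denominator = 146.76 + 2.78 = 149.54 million.
Broad rate = 16.06 / 149.54 = 10.74%.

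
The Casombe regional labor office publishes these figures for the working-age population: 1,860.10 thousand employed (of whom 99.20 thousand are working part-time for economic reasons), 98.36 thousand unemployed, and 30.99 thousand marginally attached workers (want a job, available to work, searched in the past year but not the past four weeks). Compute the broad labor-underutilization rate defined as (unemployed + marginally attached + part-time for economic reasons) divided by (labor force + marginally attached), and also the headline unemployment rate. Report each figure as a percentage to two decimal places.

Broad underutilization rate ≈ 11.49%; headline unemployment rate ≈ 5.02%.

Labor force = 1,860.10 + 98.36 = 1,958.46 thousand.
Numerator = 98.36 + 30.99 + 99.20 = 228.55 thousand.
Denominator = 1,958.46 + 30.99 = 1,989.45 thousand.
Broad rate = 228.55 / 1,989.45 = 11.49%.
Headline unemployment rate = 98.36 / 1,958.46 = 5.02%.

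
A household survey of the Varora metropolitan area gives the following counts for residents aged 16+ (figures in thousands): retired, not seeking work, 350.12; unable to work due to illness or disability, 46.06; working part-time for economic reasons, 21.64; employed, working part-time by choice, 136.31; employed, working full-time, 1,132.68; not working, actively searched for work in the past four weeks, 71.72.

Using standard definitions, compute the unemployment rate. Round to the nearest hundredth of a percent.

Unemployment rate ≈ 5.26%.

Employed = 21.64 + 136.31 + 1,132.68 = 1,290.63 thousand (anyone who worked, including part-time for economic reasons, counts as employed).
Unemployed = 71.72 thousand.
Labor force = 1,290.63 + 71.72 = 1,362.35 thousand.
Unemployment rate = 71.72 / 1,362.35 = 5.26%.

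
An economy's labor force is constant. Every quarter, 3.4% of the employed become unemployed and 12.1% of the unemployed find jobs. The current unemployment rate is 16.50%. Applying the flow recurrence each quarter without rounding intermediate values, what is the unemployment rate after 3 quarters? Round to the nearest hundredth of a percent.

Unemployment rate after three quarters ≈ 18.66%.

With a fixed labor force, u_{t+1} = u_t + s·(1−u_t) − f·u_t = u_t·(1−s−f) + s.
Here 1−s−f = 0.845 and s = 0.034.
u_1 = 0.165000 × 0.845 + 0.034 = 0.173425.
u_2 = 0.173425 × 0.845 + 0.034 = 0.180544.
u_3 = 0.180544 × 0.845 + 0.034 = 0.186560.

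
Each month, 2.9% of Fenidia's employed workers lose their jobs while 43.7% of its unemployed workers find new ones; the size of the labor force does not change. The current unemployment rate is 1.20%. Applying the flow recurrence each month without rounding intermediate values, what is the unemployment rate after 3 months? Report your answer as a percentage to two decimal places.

With a fixed labor force, u_{t+1} = u_t + s·(1−u_t) − f·u_t = u_t·(1−s−f) + s.
Here 1−s−f = 0.534 and s = 0.029.
u_1 = 0.012000 × 0.534 + 0.029 = 0.035408.
u_2 = 0.035408 × 0.534 + 0.029 = 0.047908.
u_3 = 0.047908 × 0.534 + 0.029 = 0.054583.

Unemployment rate after three months ≈ 5.46%.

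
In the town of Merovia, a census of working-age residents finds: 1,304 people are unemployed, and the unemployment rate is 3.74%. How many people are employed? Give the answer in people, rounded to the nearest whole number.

Labor force = U / u = 1,304 / 0.0374 ≈ 34,866.
Employed = labor force − unemployed = 34,866 − 1,304 = 33,562.

About 33,562 are employed.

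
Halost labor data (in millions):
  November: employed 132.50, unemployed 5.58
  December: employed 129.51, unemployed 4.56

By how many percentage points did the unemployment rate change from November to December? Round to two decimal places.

November: labor force = 132.50 + 5.58 = 138.08; u = 5.58/138.08 = 4.04%.
December: labor force = 129.51 + 4.56 = 134.07; u = 4.56/134.07 = 3.40%.
Change = 3.40% − 4.04% = −0.64 pp.

The unemployment rate changed by −0.64 percentage points.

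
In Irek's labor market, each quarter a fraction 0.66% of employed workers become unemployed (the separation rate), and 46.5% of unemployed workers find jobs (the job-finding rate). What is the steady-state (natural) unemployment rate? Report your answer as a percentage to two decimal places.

At steady state the flows balance: s·E = f·U, so U/(E+U) = s/(s+f).
u* = 0.66 / (0.66 + 46.5) = 0.66 / 47.16 = 1.40%.

Steady-state unemployment rate ≈ 1.40%.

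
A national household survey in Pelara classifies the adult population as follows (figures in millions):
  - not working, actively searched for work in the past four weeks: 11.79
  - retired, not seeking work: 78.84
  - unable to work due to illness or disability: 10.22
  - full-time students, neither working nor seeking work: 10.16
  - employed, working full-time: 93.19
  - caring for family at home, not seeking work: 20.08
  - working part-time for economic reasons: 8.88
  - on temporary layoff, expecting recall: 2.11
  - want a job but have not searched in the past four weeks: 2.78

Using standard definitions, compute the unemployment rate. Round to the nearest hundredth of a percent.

Unemployment rate ≈ 11.99%.

Employed = 93.19 + 8.88 = 102.07 million (anyone who worked, including part-time for economic reasons, counts as employed).
Unemployed = 11.79 + 2.11 = 13.90 million (jobless and actively searching, or on temporary layoff).
Labor force = 102.07 + 13.90 = 115.97 million.
Unemployment rate = 13.90 / 115.97 = 11.99%.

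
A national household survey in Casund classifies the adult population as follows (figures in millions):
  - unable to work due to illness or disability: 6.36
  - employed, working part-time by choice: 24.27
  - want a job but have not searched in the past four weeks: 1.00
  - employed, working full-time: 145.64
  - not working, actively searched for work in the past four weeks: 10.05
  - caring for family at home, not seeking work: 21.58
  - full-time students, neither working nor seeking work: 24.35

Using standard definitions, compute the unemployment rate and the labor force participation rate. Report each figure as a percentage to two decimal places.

Employed = 24.27 + 145.64 = 169.91 million.
Unemployed = 10.05 million.
Labor force = 169.91 + 10.05 = 179.96 million.
Not in labor force = 6.36 + 1.00 + 21.58 + 24.35 = 53.29 million (those not working and not actively searching are outside the labor force — including those who want a job but have given up searching).
Civilian working-age population = 179.96 + 53.29 = 233.25 million.
Unemployment rate = 10.05 / 179.96 = 5.58%.
Labor force participation rate = 179.96 / 233.25 = 77.15%.

Unemployment rate ≈ 5.58%; labor force participation rate ≈ 77.15%.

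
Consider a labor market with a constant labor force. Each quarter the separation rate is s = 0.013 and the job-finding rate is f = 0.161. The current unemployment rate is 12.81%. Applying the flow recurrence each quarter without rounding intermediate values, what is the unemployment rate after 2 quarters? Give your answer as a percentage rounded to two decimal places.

Unemployment rate after two quarters ≈ 11.11%.

With a fixed labor force, u_{t+1} = u_t + s·(1−u_t) − f·u_t = u_t·(1−s−f) + s.
Here 1−s−f = 0.826 and s = 0.013.
u_1 = 0.128100 × 0.826 + 0.013 = 0.118811.
u_2 = 0.118811 × 0.826 + 0.013 = 0.111138.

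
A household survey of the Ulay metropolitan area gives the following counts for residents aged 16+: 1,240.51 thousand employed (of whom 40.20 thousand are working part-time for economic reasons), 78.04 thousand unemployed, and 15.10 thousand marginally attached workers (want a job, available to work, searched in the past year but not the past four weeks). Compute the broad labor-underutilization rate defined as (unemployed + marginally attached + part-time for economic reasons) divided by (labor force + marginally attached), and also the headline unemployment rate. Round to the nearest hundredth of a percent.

Labor force = 1,240.51 + 78.04 = 1,318.55 thousand.
Numerator = 78.04 + 15.10 + 40.20 = 133.34 thousand.
Denominator = 1,318.55 + 15.10 = 1,333.65 thousand.
Broad rate = 133.34 / 1,333.65 = 10.00%.
Headline unemployment rate = 78.04 / 1,318.55 = 5.92%.

Broad underutilization rate ≈ 10.00%; headline unemployment rate ≈ 5.92%.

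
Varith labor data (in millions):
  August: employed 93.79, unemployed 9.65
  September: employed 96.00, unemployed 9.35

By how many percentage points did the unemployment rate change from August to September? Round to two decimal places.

August: labor force = 93.79 + 9.65 = 103.44; u = 9.65/103.44 = 9.33%.
September: labor force = 96.00 + 9.35 = 105.35; u = 9.35/105.35 = 8.88%.
Change = 8.88% − 9.33% = −0.45 pp.

The unemployment rate changed by −0.45 percentage points.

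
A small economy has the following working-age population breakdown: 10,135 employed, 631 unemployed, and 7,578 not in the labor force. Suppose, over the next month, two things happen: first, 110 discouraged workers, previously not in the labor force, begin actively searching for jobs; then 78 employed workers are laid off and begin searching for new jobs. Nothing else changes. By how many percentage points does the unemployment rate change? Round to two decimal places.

The unemployment rate changes by +1.67 percentage points.

Initially, labor force = 10,135 + 631 = 10,766, so u = 631/10,766 = 5.86%.
After the first change, unemployed and labor force both rise by 110 → E = 10,135, U = 741, labor force = 10,876.
After the second change, employed falls and unemployed rises by 78; labor force unchanged → E = 10,057, U = 819, labor force = 10,876.
New unemployment rate = 819 / 10,876 = 7.53%.
Change = 7.53% − 5.86% = +1.67 percentage points.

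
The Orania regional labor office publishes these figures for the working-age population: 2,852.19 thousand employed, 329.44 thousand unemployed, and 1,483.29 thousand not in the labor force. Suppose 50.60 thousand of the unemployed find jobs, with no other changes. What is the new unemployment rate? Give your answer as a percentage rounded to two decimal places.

Initially, labor force = 2,852.19 + 329.44 = 3,181.63 thousand, so u = 329.44/3,181.63 = 10.35%.
After the change, unemployed falls and employed rises by 50.60; labor force unchanged → E = 2,902.79, U = 278.84, labor force = 3,181.63 thousand.
New unemployment rate = 278.84 / 3,181.63 = 8.76%.

New unemployment rate ≈ 8.76%.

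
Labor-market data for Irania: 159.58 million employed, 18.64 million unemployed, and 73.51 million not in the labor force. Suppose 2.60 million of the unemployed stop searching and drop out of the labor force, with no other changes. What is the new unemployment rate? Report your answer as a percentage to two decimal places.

New unemployment rate ≈ 9.13%.

Initially, labor force = 159.58 + 18.64 = 178.22 million, so u = 18.64/178.22 = 10.46%.
After the change, unemployed and labor force both fall by 2.60 → E = 159.58, U = 16.04, labor force = 175.62 million.
New unemployment rate = 16.04 / 175.62 = 9.13%.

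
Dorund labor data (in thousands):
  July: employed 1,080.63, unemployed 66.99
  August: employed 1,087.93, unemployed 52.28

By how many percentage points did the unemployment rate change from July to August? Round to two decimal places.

The unemployment rate changed by −1.25 percentage points.

July: labor force = 1,080.63 + 66.99 = 1,147.62; u = 66.99/1,147.62 = 5.84%.
August: labor force = 1,087.93 + 52.28 = 1,140.21; u = 52.28/1,140.21 = 4.59%.
Change = 4.59% − 5.84% = −1.25 pp.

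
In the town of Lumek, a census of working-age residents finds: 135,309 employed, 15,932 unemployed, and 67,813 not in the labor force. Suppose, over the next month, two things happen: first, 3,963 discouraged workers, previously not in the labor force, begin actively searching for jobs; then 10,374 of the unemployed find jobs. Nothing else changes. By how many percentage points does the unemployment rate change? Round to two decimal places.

Initially, labor force = 135,309 + 15,932 = 151,241, so u = 15,932/151,241 = 10.53%.
After the first change, unemployed and labor force both rise by 3,963 → E = 135,309, U = 19,895, labor force = 155,204.
After the second change, unemployed falls and employed rises by 10,374; labor force unchanged → E = 145,683, U = 9,521, labor force = 155,204.
New unemployment rate = 9,521 / 155,204 = 6.13%.
Change = 6.13% − 10.53% = −4.40 percentage points.

The unemployment rate changes by −4.40 percentage points.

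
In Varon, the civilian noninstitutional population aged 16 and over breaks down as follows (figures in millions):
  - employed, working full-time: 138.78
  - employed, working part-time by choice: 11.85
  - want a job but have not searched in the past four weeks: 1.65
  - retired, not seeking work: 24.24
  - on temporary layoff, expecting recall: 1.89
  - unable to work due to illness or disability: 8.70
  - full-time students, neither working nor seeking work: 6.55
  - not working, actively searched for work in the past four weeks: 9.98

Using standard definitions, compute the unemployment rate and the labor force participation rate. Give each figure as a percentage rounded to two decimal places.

Unemployment rate ≈ 7.30%; labor force participation rate ≈ 79.80%.

Employed = 138.78 + 11.85 = 150.63 million.
Unemployed = 1.89 + 9.98 = 11.87 million (jobless and actively searching, or on temporary layoff).
Labor force = 150.63 + 11.87 = 162.50 million.
Not in labor force = 1.65 + 24.24 + 8.70 + 6.55 = 41.14 million (those not working and not actively searching are outside the labor force — including those who want a job but have given up searching).
Civilian working-age population = 162.50 + 41.14 = 203.64 million.
Unemployment rate = 11.87 / 162.50 = 7.30%.
Labor force participation rate = 162.50 / 203.64 = 79.80%.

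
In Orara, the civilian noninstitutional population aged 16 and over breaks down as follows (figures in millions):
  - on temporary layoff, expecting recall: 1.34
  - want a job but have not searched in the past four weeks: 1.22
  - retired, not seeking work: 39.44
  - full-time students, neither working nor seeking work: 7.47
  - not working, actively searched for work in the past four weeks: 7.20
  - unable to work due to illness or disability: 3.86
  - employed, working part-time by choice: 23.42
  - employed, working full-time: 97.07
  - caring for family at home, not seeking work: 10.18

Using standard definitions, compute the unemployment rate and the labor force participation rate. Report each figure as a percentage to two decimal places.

Unemployment rate ≈ 6.62%; labor force participation rate ≈ 67.48%.

Employed = 23.42 + 97.07 = 120.49 million.
Unemployed = 1.34 + 7.20 = 8.54 million (jobless and actively searching, or on temporary layoff).
Labor force = 120.49 + 8.54 = 129.03 million.
Not in labor force = 1.22 + 39.44 + 7.47 + 3.86 + 10.18 = 62.17 million (those not working and not actively searching are outside the labor force — including those who want a job but have given up searching).
Civilian working-age population = 129.03 + 62.17 = 191.20 million.
Unemployment rate = 8.54 / 129.03 = 6.62%.
Labor force participation rate = 129.03 / 191.20 = 67.48%.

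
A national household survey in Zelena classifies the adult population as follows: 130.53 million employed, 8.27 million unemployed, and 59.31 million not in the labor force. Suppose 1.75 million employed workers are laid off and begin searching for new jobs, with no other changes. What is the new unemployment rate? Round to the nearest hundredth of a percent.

New unemployment rate ≈ 7.22%.

Initially, labor force = 130.53 + 8.27 = 138.80 million, so u = 8.27/138.80 = 5.96%.
After the change, employed falls and unemployed rises by 1.75; labor force unchanged → E = 128.78, U = 10.02, labor force = 138.80 million.
New unemployment rate = 10.02 / 138.80 = 7.22%.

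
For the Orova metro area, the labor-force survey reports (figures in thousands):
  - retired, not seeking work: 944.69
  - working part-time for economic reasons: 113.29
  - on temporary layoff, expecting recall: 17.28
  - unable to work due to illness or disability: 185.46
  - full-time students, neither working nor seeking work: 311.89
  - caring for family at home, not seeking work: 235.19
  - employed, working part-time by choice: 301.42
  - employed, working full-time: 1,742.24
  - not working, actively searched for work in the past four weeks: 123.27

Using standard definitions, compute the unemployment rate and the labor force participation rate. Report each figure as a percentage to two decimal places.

Unemployment rate ≈ 6.12%; labor force participation rate ≈ 57.80%.

Employed = 113.29 + 301.42 + 1,742.24 = 2,156.95 thousand (anyone who worked, including part-time for economic reasons, counts as employed).
Unemployed = 17.28 + 123.27 = 140.55 thousand (jobless and actively searching, or on temporary layoff).
Labor force = 2,156.95 + 140.55 = 2,297.50 thousand.
Not in labor force = 944.69 + 185.46 + 311.89 + 235.19 = 1,677.23 thousand (those not working and not actively searching are outside the labor force).
Civilian working-age population = 2,297.50 + 1,677.23 = 3,974.73 thousand.
Unemployment rate = 140.55 / 2,297.50 = 6.12%.
Labor force participation rate = 2,297.50 / 3,974.73 = 57.80%.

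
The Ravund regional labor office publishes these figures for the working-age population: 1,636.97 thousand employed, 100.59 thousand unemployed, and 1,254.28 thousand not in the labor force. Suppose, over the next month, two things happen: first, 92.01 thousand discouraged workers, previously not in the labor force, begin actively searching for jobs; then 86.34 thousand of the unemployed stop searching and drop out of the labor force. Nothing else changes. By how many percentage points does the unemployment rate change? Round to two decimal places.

The unemployment rate changes by +0.31 percentage points.

Initially, labor force = 1,636.97 + 100.59 = 1,737.56 thousand, so u = 100.59/1,737.56 = 5.79%.
After the first change, unemployed and labor force both rise by 92.01 → E = 1,636.97, U = 192.60, labor force = 1,829.57 thousand.
After the second change, unemployed and labor force both fall by 86.34 → E = 1,636.97, U = 106.26, labor force = 1,743.23 thousand.
New unemployment rate = 106.26 / 1,743.23 = 6.10%.
Change = 6.10% − 5.79% = +0.31 percentage points.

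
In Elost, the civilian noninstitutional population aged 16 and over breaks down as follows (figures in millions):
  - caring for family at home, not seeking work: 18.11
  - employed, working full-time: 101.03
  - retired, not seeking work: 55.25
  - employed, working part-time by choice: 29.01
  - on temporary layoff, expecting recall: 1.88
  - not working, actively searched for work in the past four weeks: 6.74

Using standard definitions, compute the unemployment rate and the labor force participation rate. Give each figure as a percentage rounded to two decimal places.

Employed = 101.03 + 29.01 = 130.04 million.
Unemployed = 1.88 + 6.74 = 8.62 million (jobless and actively searching, or on temporary layoff).
Labor force = 130.04 + 8.62 = 138.66 million.
Not in labor force = 18.11 + 55.25 = 73.36 million (those not working and not actively searching are outside the labor force).
Civilian working-age population = 138.66 + 73.36 = 212.02 million.
Unemployment rate = 8.62 / 138.66 = 6.22%.
Labor force participation rate = 138.66 / 212.02 = 65.40%.

Unemployment rate ≈ 6.22%; labor force participation rate ≈ 65.40%.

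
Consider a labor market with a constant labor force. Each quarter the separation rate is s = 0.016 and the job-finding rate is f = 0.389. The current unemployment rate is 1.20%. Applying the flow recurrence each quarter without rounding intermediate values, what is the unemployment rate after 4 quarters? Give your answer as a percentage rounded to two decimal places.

With a fixed labor force, u_{t+1} = u_t + s·(1−u_t) − f·u_t = u_t·(1−s−f) + s.
Here 1−s−f = 0.595 and s = 0.016.
u_1 = 0.012000 × 0.595 + 0.016 = 0.023140.
u_2 = 0.023140 × 0.595 + 0.016 = 0.029768.
u_3 = 0.029768 × 0.595 + 0.016 = 0.033712.
u_4 = 0.033712 × 0.595 + 0.016 = 0.036059.

Unemployment rate after four quarters ≈ 3.61%.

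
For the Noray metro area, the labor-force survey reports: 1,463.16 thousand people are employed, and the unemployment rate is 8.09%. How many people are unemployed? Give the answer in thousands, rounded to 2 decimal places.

About 128.79 thousand are unemployed.

Let U be the number unemployed. The labor force is E + U, and U/(E+U) = 0.0809.
So U = 0.0809 × 1,463.16 / (1 − 0.0809) = 118.3696 / 0.9191 ≈ 128.79 thousand.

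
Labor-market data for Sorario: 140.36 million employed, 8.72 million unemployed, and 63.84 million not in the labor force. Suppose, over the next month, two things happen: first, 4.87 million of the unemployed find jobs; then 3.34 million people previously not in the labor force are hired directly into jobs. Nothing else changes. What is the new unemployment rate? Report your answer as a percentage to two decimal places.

Initially, labor force = 140.36 + 8.72 = 149.08 million, so u = 8.72/149.08 = 5.85%.
After the first change, unemployed falls and employed rises by 4.87; labor force unchanged → E = 145.23, U = 3.85, labor force = 149.08 million.
After the second change, employed and labor force both rise by 3.34; unemployed unchanged → E = 148.57, U = 3.85, labor force = 152.42 million.
New unemployment rate = 3.85 / 152.42 = 2.53%.

New unemployment rate ≈ 2.53%.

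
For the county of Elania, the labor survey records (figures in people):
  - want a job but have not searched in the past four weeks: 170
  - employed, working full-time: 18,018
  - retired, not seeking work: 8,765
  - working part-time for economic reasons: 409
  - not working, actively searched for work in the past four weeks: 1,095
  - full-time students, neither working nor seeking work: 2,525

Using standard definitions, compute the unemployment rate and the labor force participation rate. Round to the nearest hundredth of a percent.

Employed = 18,018 + 409 = 18,427 (anyone who worked, including part-time for economic reasons, counts as employed).
Unemployed = 1,095.
Labor force = 18,427 + 1,095 = 19,522.
Not in labor force = 170 + 8,765 + 2,525 = 11,460 (those not working and not actively searching are outside the labor force — including those who want a job but have given up searching).
Civilian working-age population = 19,522 + 11,460 = 30,982.
Unemployment rate = 1,095 / 19,522 = 5.61%.
Labor force participation rate = 19,522 / 30,982 = 63.01%.

Unemployment rate ≈ 5.61%; labor force participation rate ≈ 63.01%.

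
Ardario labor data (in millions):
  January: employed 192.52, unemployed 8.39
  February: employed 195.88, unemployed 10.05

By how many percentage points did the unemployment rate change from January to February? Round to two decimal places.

The unemployment rate changed by +0.70 percentage points.

January: labor force = 192.52 + 8.39 = 200.91; u = 8.39/200.91 = 4.18%.
February: labor force = 195.88 + 10.05 = 205.93; u = 10.05/205.93 = 4.88%.
Change = 4.88% − 4.18% = +0.70 pp.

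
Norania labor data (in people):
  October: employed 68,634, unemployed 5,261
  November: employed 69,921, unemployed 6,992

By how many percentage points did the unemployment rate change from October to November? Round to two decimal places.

The unemployment rate changed by +1.97 percentage points.

October: labor force = 68,634 + 5,261 = 73,895; u = 5,261/73,895 = 7.12%.
November: labor force = 69,921 + 6,992 = 76,913; u = 6,992/76,913 = 9.09%.
Change = 9.09% − 7.12% = +1.97 pp.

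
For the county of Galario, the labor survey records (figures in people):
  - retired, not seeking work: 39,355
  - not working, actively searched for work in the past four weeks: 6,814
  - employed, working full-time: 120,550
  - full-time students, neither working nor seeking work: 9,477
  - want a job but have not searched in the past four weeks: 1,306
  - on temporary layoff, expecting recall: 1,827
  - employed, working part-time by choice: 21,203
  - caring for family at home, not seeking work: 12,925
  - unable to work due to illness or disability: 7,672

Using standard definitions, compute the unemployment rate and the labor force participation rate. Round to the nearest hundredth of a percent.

Employed = 120,550 + 21,203 = 141,753.
Unemployed = 6,814 + 1,827 = 8,641 (jobless and actively searching, or on temporary layoff).
Labor force = 141,753 + 8,641 = 150,394.
Not in labor force = 39,355 + 9,477 + 1,306 + 12,925 + 7,672 = 70,735 (those not working and not actively searching are outside the labor force — including those who want a job but have given up searching).
Civilian working-age population = 150,394 + 70,735 = 221,129.
Unemployment rate = 8,641 / 150,394 = 5.75%.
Labor force participation rate = 150,394 / 221,129 = 68.01%.

Unemployment rate ≈ 5.75%; labor force participation rate ≈ 68.01%.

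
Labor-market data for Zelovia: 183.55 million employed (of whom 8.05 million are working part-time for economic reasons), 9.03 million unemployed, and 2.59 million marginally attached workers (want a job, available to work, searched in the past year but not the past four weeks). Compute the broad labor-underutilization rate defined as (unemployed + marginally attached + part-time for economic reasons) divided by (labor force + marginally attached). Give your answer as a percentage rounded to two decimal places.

Broad underutilization rate ≈ 10.08%.

Labor force = 183.55 + 9.03 = 192.58 million.
Numerator = 9.03 + 2.59 + 8.05 = 19.67 million.
Denominator = 192.58 + 2.59 = 195.17 million.
Broad rate = 19.67 / 195.17 = 10.08%.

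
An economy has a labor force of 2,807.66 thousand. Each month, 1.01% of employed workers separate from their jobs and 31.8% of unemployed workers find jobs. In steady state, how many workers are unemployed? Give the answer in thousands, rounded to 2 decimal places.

About 86.43 thousand are unemployed in steady state.

Steady-state unemployment rate u* = s/(s+f) = 1.01/(1.01+31.8) = 0.030783.
Unemployed = u* × labor force = 0.030783 × 2,807.66 ≈ 86.43 thousand.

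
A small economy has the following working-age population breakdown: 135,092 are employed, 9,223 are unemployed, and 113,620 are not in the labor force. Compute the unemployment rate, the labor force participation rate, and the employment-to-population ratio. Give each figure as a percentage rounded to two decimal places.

Labor force = employed + unemployed = 135,092 + 9,223 = 144,315.
Working-age population = 144,315 + 113,620 = 257,935.
Unemployment rate = 9,223 / 144,315 = 6.39%.
Labor force participation rate = 144,315 / 257,935 = 55.95%.
Employment-population ratio = 135,092 / 257,935 = 52.37%.

Unemployment rate ≈ 6.39%; labor force participation rate ≈ 55.95%; employment-population ratio ≈ 52.37%.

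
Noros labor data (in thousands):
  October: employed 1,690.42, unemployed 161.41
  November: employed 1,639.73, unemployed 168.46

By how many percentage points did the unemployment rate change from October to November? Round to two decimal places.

October: labor force = 1,690.42 + 161.41 = 1,851.83; u = 161.41/1,851.83 = 8.72%.
November: labor force = 1,639.73 + 168.46 = 1,808.19; u = 168.46/1,808.19 = 9.32%.
Change = 9.32% − 8.72% = +0.60 pp.

The unemployment rate changed by +0.60 percentage points.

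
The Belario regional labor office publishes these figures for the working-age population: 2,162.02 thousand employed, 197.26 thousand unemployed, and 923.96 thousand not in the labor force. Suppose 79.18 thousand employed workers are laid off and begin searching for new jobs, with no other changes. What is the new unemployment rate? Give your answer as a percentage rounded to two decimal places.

Initially, labor force = 2,162.02 + 197.26 = 2,359.28 thousand, so u = 197.26/2,359.28 = 8.36%.
After the change, employed falls and unemployed rises by 79.18; labor force unchanged → E = 2,082.84, U = 276.44, labor force = 2,359.28 thousand.
New unemployment rate = 276.44 / 2,359.28 = 11.72%.

New unemployment rate ≈ 11.72%.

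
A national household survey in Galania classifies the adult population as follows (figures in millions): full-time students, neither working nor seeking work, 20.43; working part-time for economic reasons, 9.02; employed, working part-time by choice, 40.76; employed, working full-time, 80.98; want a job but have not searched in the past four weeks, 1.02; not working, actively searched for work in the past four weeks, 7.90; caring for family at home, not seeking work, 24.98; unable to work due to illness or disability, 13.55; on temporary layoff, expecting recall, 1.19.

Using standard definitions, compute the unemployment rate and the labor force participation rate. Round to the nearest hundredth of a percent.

Employed = 9.02 + 40.76 + 80.98 = 130.76 million (anyone who worked, including part-time for economic reasons, counts as employed).
Unemployed = 7.90 + 1.19 = 9.09 million (jobless and actively searching, or on temporary layoff).
Labor force = 130.76 + 9.09 = 139.85 million.
Not in labor force = 20.43 + 1.02 + 24.98 + 13.55 = 59.98 million (those not working and not actively searching are outside the labor force — including those who want a job but have given up searching).
Civilian working-age population = 139.85 + 59.98 = 199.83 million.
Unemployment rate = 9.09 / 139.85 = 6.50%.
Labor force participation rate = 139.85 / 199.83 = 69.98%.

Unemployment rate ≈ 6.50%; labor force participation rate ≈ 69.98%.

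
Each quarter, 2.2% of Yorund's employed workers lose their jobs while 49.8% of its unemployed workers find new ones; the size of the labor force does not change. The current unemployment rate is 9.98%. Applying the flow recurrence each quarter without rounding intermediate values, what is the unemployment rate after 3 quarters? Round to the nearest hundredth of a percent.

Unemployment rate after three quarters ≈ 4.87%.

With a fixed labor force, u_{t+1} = u_t + s·(1−u_t) − f·u_t = u_t·(1−s−f) + s.
Here 1−s−f = 0.480 and s = 0.022.
u_1 = 0.099800 × 0.480 + 0.022 = 0.069904.
u_2 = 0.069904 × 0.480 + 0.022 = 0.055554.
u_3 = 0.055554 × 0.480 + 0.022 = 0.048666.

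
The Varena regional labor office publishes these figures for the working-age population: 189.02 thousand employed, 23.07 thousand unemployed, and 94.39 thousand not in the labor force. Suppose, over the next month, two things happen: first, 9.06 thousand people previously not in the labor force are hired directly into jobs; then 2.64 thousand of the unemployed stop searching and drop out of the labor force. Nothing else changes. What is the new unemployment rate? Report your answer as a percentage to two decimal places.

Initially, labor force = 189.02 + 23.07 = 212.09 thousand, so u = 23.07/212.09 = 10.88%.
After the first change, employed and labor force both rise by 9.06; unemployed unchanged → E = 198.08, U = 23.07, labor force = 221.15 thousand.
After the second change, unemployed and labor force both fall by 2.64 → E = 198.08, U = 20.43, labor force = 218.51 thousand.
New unemployment rate = 20.43 / 218.51 = 9.35%.

New unemployment rate ≈ 9.35%.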